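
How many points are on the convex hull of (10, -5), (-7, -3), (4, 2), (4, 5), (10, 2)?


Convex hull vertices (CCW): (-7, -3), (10, -5), (10, 2), (4, 5)
Count = 4

4


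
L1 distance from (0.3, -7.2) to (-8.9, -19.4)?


|0.3-(-8.9)| + |(-7.2)-(-19.4)| = 9.2 + 12.2 = 21.4

21.4


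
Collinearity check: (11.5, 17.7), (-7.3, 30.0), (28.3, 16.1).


Cross product: ((-7.3)-11.5)*(16.1-17.7) - (30-17.7)*(28.3-11.5)
= -176.56

No, not collinear


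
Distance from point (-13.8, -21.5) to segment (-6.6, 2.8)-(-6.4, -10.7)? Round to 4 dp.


Project P onto AB: t = 1 (clamped to [0,1])
Closest point on segment: (-6.4, -10.7)
Distance: 13.092

13.092


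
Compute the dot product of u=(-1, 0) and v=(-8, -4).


u . v = u_x*v_x + u_y*v_y = (-1)*(-8) + 0*(-4)
= 8 + 0 = 8

8


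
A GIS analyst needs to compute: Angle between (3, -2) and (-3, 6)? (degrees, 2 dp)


u.v = -21, |u| = sqrt(13) = 3.6056, |v| = sqrt(45) = 6.7082
cos(theta) = u.v/(|u||v|) = -21/sqrt(585) = -0.868243
theta = acos(-0.868243) = 150.26 degrees

150.26 degrees


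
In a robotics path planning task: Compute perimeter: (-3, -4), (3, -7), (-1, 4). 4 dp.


Sides: (-3, -4)->(3, -7): sqrt(45) = 6.708204, (3, -7)->(-1, 4): sqrt(137) = 11.7047, (-1, 4)->(-3, -4): sqrt(68) = 8.246211
Sum = 26.659115
Perimeter = 26.6591

26.6591


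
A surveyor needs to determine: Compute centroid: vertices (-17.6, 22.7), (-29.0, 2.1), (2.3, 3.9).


Centroid = ((x_A+x_B+x_C)/3, (y_A+y_B+y_C)/3)
= (((-17.6)+(-29)+2.3)/3, (22.7+2.1+3.9)/3)
= (-14.7667, 9.5667)

(-14.7667, 9.5667)


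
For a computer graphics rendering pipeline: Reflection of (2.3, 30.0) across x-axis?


Reflection over x-axis: (x,y) -> (x,-y)
(2.3, 30) -> (2.3, -30)

(2.3, -30)


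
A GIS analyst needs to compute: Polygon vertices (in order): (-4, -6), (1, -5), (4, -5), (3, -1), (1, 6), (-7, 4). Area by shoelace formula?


Shoelace sum: ((-4)*(-5) - 1*(-6)) + (1*(-5) - 4*(-5)) + (4*(-1) - 3*(-5)) + (3*6 - 1*(-1)) + (1*4 - (-7)*6) + ((-7)*(-6) - (-4)*4)
= 175
Area = |175|/2 = 87.5

87.5


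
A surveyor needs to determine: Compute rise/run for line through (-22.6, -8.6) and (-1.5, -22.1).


slope = (y2-y1)/(x2-x1) = ((-22.1)-(-8.6))/((-1.5)-(-22.6)) = (-13.5)/21.1 = -0.6398

-0.6398


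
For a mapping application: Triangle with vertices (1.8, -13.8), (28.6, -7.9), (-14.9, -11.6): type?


Side lengths squared: AB^2=753.05, BC^2=1905.94, CA^2=283.73
Sorted: [283.73, 753.05, 1905.94]
By sides: Scalene, By angles: Obtuse

Scalene, Obtuse


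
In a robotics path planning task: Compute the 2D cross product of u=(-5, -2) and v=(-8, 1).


u x v = u_x*v_y - u_y*v_x = (-5)*1 - (-2)*(-8)
= (-5) - 16 = -21

-21


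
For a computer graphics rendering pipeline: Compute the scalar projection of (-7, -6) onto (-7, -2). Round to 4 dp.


u.v = 61, |v| = sqrt(53) = 7.2801
Scalar projection = u.v / |v| = 61 / sqrt(53) = 8.379

8.379


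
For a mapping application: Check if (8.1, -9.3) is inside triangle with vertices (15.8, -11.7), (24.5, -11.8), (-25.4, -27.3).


Cross products: AB x AP = 20.11, BC x BP = -378.95, CA x CP = 219
All same sign? no

No, outside


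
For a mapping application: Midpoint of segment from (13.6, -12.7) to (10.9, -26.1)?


M = ((13.6+10.9)/2, ((-12.7)+(-26.1))/2)
= (12.25, -19.4)

(12.25, -19.4)


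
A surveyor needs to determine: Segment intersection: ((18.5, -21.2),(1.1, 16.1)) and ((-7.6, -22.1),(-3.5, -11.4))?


Cross products: d1=-275.58, d2=63.53, d3=989.19, d4=650.08
d1*d2 < 0 and d3*d4 < 0? no

No, they don't intersect


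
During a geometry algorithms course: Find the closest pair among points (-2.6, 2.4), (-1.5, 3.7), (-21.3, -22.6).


d(P0,P1) = 1.7029, d(P0,P2) = 31.22, d(P1,P2) = 32.9201
Closest: P0 and P1

Closest pair: (-2.6, 2.4) and (-1.5, 3.7), distance = 1.7029


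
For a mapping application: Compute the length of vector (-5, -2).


|u| = sqrt((-5)^2 + (-2)^2) = sqrt(29) = 5.3852

5.3852


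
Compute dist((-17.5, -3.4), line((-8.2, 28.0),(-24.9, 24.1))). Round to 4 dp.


|cross product| = 488.11
|line direction| = sqrt(294.1) = 17.1493
Distance = 488.11/sqrt(294.1) = 28.4623

28.4623


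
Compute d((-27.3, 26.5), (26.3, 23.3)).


dx=53.6, dy=-3.2
d^2 = 53.6^2 + (-3.2)^2 = 2883.2
d = sqrt(2883.2) = 53.6954

53.6954


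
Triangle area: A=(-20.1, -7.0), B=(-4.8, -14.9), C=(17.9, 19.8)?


Area = |x_A(y_B-y_C) + x_B(y_C-y_A) + x_C(y_A-y_B)|/2
= |697.47 + (-128.64) + 141.41|/2
= 710.24/2 = 355.12

355.12


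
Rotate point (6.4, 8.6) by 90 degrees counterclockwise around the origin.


90° CCW: (x,y) -> (-y, x)
(6.4,8.6) -> (-8.6, 6.4)

(-8.6, 6.4)


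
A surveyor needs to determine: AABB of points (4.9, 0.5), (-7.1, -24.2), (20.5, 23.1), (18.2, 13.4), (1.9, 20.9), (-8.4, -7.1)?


x range: [-8.4, 20.5]
y range: [-24.2, 23.1]
Bounding box: (-8.4,-24.2) to (20.5,23.1)

(-8.4,-24.2) to (20.5,23.1)


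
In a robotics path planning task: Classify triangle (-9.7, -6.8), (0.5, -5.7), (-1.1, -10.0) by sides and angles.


Side lengths squared: AB^2=105.25, BC^2=21.05, CA^2=84.2
Sorted: [21.05, 84.2, 105.25]
By sides: Scalene, By angles: Right

Scalene, Right


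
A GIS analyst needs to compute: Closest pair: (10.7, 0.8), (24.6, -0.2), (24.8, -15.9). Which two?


d(P0,P1) = 13.9359, d(P0,P2) = 21.8563, d(P1,P2) = 15.7013
Closest: P0 and P1

Closest pair: (10.7, 0.8) and (24.6, -0.2), distance = 13.9359


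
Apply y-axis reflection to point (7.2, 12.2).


Reflection over y-axis: (x,y) -> (-x,y)
(7.2, 12.2) -> (-7.2, 12.2)

(-7.2, 12.2)


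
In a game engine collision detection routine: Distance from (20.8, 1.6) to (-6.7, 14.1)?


dx=-27.5, dy=12.5
d^2 = (-27.5)^2 + 12.5^2 = 912.5
d = sqrt(912.5) = 30.2076

30.2076


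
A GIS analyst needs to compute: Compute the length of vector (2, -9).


|u| = sqrt(2^2 + (-9)^2) = sqrt(85) = 9.2195

9.2195


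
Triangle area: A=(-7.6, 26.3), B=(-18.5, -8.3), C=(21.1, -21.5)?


Area = |x_A(y_B-y_C) + x_B(y_C-y_A) + x_C(y_A-y_B)|/2
= |(-100.32) + 884.3 + 730.06|/2
= 1514.04/2 = 757.02

757.02


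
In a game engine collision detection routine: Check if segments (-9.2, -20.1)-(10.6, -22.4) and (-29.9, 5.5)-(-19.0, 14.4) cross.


Cross products: d1=-463.27, d2=-664.56, d3=459.27, d4=660.56
d1*d2 < 0 and d3*d4 < 0? no

No, they don't intersect


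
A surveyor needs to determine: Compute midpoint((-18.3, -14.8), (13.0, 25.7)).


M = (((-18.3)+13)/2, ((-14.8)+25.7)/2)
= (-2.65, 5.45)

(-2.65, 5.45)


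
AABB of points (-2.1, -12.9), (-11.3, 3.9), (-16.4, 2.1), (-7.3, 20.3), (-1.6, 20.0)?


x range: [-16.4, -1.6]
y range: [-12.9, 20.3]
Bounding box: (-16.4,-12.9) to (-1.6,20.3)

(-16.4,-12.9) to (-1.6,20.3)


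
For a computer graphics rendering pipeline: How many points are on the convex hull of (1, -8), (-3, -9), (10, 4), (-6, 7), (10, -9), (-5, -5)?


Convex hull vertices (CCW): (-6, 7), (-5, -5), (-3, -9), (10, -9), (10, 4)
Count = 5

5


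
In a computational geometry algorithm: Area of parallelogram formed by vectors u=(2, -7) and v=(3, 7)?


|u x v| = |2*7 - (-7)*3|
= |14 - (-21)| = 35

35


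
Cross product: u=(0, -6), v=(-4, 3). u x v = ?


u x v = u_x*v_y - u_y*v_x = 0*3 - (-6)*(-4)
= 0 - 24 = -24

-24


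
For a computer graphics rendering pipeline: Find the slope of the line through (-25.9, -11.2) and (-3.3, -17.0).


slope = (y2-y1)/(x2-x1) = ((-17)-(-11.2))/((-3.3)-(-25.9)) = (-5.8)/22.6 = -0.2566

-0.2566


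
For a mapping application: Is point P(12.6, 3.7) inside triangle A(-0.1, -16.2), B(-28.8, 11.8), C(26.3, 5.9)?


Cross products: AB x AP = -926.73, BC x BP = -202.05, CA x CP = -244.69
All same sign? yes

Yes, inside


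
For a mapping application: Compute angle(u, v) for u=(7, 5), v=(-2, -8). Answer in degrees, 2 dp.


u.v = -54, |u| = sqrt(74) = 8.6023, |v| = sqrt(68) = 8.2462
cos(theta) = u.v/(|u||v|) = -54/sqrt(5032) = -0.761243
theta = acos(-0.761243) = 139.57 degrees

139.57 degrees


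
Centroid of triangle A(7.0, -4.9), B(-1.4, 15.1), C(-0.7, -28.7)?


Centroid = ((x_A+x_B+x_C)/3, (y_A+y_B+y_C)/3)
= ((7+(-1.4)+(-0.7))/3, ((-4.9)+15.1+(-28.7))/3)
= (1.6333, -6.1667)

(1.6333, -6.1667)


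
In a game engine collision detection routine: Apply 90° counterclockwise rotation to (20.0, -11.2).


90° CCW: (x,y) -> (-y, x)
(20,-11.2) -> (11.2, 20)

(11.2, 20)


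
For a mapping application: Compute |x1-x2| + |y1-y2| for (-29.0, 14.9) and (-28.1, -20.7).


|(-29)-(-28.1)| + |14.9-(-20.7)| = 0.9 + 35.6 = 36.5

36.5


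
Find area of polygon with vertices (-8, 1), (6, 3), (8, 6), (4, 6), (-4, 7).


Shoelace sum: ((-8)*3 - 6*1) + (6*6 - 8*3) + (8*6 - 4*6) + (4*7 - (-4)*6) + ((-4)*1 - (-8)*7)
= 110
Area = |110|/2 = 55

55


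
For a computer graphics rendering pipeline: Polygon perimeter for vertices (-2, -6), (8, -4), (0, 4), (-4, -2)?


Sides: (-2, -6)->(8, -4): sqrt(104) = 10.198039, (8, -4)->(0, 4): sqrt(128) = 11.313708, (0, 4)->(-4, -2): sqrt(52) = 7.211103, (-4, -2)->(-2, -6): sqrt(20) = 4.472136
Sum = 33.194986
Perimeter = 33.195

33.195


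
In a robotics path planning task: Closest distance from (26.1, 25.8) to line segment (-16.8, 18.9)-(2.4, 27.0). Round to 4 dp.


Project P onto AB: t = 1 (clamped to [0,1])
Closest point on segment: (2.4, 27)
Distance: 23.7304

23.7304


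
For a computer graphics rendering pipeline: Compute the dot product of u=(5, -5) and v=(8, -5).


u . v = u_x*v_x + u_y*v_y = 5*8 + (-5)*(-5)
= 40 + 25 = 65

65


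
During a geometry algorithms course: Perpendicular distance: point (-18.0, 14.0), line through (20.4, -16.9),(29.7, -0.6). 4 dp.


|cross product| = 913.29
|line direction| = sqrt(352.18) = 18.7665
Distance = 913.29/sqrt(352.18) = 48.6661

48.6661


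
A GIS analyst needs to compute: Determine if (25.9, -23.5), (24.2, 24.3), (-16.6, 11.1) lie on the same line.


Cross product: (24.2-25.9)*(11.1-(-23.5)) - (24.3-(-23.5))*((-16.6)-25.9)
= 1972.68

No, not collinear


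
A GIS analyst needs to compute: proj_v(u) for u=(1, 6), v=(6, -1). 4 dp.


u.v = 0, |v| = sqrt(37) = 6.0828
Scalar projection = u.v / |v| = 0 / sqrt(37) = 0

0


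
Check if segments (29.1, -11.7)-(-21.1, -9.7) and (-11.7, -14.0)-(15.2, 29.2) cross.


Cross products: d1=-1700.69, d2=521.75, d3=197.06, d4=-2025.38
d1*d2 < 0 and d3*d4 < 0? yes

Yes, they intersect


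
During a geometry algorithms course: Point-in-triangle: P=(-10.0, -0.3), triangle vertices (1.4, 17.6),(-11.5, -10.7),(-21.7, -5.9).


Cross products: AB x AP = -91.71, BC x BP = -113.28, CA x CP = -145.59
All same sign? yes

Yes, inside


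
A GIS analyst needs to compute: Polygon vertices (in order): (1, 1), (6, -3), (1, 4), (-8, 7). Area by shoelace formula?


Shoelace sum: (1*(-3) - 6*1) + (6*4 - 1*(-3)) + (1*7 - (-8)*4) + ((-8)*1 - 1*7)
= 42
Area = |42|/2 = 21

21


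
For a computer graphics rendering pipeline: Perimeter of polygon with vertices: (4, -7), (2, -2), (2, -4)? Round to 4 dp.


Sides: (4, -7)->(2, -2): sqrt(29) = 5.385165, (2, -2)->(2, -4): sqrt(4) = 2, (2, -4)->(4, -7): sqrt(13) = 3.605551
Sum = 10.990716
Perimeter = 10.9907

10.9907


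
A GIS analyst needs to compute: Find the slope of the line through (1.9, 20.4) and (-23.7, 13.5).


slope = (y2-y1)/(x2-x1) = (13.5-20.4)/((-23.7)-1.9) = (-6.9)/(-25.6) = 0.2695

0.2695


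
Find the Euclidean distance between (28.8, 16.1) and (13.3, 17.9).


dx=-15.5, dy=1.8
d^2 = (-15.5)^2 + 1.8^2 = 243.49
d = sqrt(243.49) = 15.6042

15.6042


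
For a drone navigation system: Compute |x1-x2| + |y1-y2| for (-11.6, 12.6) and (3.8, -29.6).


|(-11.6)-3.8| + |12.6-(-29.6)| = 15.4 + 42.2 = 57.6

57.6


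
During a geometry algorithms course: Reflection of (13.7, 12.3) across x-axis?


Reflection over x-axis: (x,y) -> (x,-y)
(13.7, 12.3) -> (13.7, -12.3)

(13.7, -12.3)


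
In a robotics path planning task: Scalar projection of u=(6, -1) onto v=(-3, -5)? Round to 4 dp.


u.v = -13, |v| = sqrt(34) = 5.831
Scalar projection = u.v / |v| = -13 / sqrt(34) = -2.2295

-2.2295


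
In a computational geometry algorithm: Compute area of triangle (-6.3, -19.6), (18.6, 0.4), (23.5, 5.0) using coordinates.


Area = |x_A(y_B-y_C) + x_B(y_C-y_A) + x_C(y_A-y_B)|/2
= |28.98 + 457.56 + (-470)|/2
= 16.54/2 = 8.27

8.27


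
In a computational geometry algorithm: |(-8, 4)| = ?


|u| = sqrt((-8)^2 + 4^2) = sqrt(80) = 8.9443

8.9443


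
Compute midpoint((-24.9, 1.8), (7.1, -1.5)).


M = (((-24.9)+7.1)/2, (1.8+(-1.5))/2)
= (-8.9, 0.15)

(-8.9, 0.15)


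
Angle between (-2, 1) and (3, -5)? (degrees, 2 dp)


u.v = -11, |u| = sqrt(5) = 2.2361, |v| = sqrt(34) = 5.831
cos(theta) = u.v/(|u||v|) = -11/sqrt(170) = -0.843661
theta = acos(-0.843661) = 147.53 degrees

147.53 degrees


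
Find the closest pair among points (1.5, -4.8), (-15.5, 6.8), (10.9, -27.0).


d(P0,P1) = 20.5806, d(P0,P2) = 24.1081, d(P1,P2) = 42.8882
Closest: P0 and P1

Closest pair: (1.5, -4.8) and (-15.5, 6.8), distance = 20.5806


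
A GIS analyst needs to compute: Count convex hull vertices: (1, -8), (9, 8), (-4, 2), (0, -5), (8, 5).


Convex hull vertices (CCW): (-4, 2), (1, -8), (8, 5), (9, 8)
Count = 4

4


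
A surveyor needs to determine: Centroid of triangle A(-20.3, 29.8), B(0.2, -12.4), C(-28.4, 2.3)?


Centroid = ((x_A+x_B+x_C)/3, (y_A+y_B+y_C)/3)
= (((-20.3)+0.2+(-28.4))/3, (29.8+(-12.4)+2.3)/3)
= (-16.1667, 6.5667)

(-16.1667, 6.5667)


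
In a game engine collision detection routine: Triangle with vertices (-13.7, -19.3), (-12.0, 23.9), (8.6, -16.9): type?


Side lengths squared: AB^2=1869.13, BC^2=2089, CA^2=503.05
Sorted: [503.05, 1869.13, 2089]
By sides: Scalene, By angles: Acute

Scalene, Acute


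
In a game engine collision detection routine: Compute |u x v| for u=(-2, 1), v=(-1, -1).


|u x v| = |(-2)*(-1) - 1*(-1)|
= |2 - (-1)| = 3

3


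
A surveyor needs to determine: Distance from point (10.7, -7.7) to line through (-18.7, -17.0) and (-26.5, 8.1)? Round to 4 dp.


|cross product| = 810.48
|line direction| = sqrt(690.85) = 26.284
Distance = 810.48/sqrt(690.85) = 30.8355

30.8355


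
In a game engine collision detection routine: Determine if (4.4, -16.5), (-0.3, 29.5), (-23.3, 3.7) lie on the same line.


Cross product: ((-0.3)-4.4)*(3.7-(-16.5)) - (29.5-(-16.5))*((-23.3)-4.4)
= 1179.26

No, not collinear


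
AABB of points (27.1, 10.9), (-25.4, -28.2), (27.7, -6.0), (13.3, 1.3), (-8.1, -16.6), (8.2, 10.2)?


x range: [-25.4, 27.7]
y range: [-28.2, 10.9]
Bounding box: (-25.4,-28.2) to (27.7,10.9)

(-25.4,-28.2) to (27.7,10.9)


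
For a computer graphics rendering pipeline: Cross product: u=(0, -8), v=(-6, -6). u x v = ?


u x v = u_x*v_y - u_y*v_x = 0*(-6) - (-8)*(-6)
= 0 - 48 = -48

-48


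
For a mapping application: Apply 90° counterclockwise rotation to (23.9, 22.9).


90° CCW: (x,y) -> (-y, x)
(23.9,22.9) -> (-22.9, 23.9)

(-22.9, 23.9)


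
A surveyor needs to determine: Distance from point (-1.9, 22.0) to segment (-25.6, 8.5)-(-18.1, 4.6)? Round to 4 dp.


Project P onto AB: t = 1 (clamped to [0,1])
Closest point on segment: (-18.1, 4.6)
Distance: 23.7739

23.7739


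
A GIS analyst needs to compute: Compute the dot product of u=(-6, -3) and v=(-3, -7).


u . v = u_x*v_x + u_y*v_y = (-6)*(-3) + (-3)*(-7)
= 18 + 21 = 39

39


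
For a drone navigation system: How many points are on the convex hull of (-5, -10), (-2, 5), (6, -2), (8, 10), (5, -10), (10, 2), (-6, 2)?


Convex hull vertices (CCW): (-6, 2), (-5, -10), (5, -10), (10, 2), (8, 10), (-2, 5)
Count = 6

6


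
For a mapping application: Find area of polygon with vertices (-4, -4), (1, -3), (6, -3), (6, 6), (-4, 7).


Shoelace sum: ((-4)*(-3) - 1*(-4)) + (1*(-3) - 6*(-3)) + (6*6 - 6*(-3)) + (6*7 - (-4)*6) + ((-4)*(-4) - (-4)*7)
= 195
Area = |195|/2 = 97.5

97.5


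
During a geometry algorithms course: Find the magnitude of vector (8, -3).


|u| = sqrt(8^2 + (-3)^2) = sqrt(73) = 8.544

8.544


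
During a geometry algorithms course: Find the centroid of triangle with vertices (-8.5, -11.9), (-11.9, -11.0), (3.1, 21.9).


Centroid = ((x_A+x_B+x_C)/3, (y_A+y_B+y_C)/3)
= (((-8.5)+(-11.9)+3.1)/3, ((-11.9)+(-11)+21.9)/3)
= (-5.7667, -0.3333)

(-5.7667, -0.3333)


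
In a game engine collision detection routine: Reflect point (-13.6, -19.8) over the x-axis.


Reflection over x-axis: (x,y) -> (x,-y)
(-13.6, -19.8) -> (-13.6, 19.8)

(-13.6, 19.8)


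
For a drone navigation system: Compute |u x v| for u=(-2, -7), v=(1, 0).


|u x v| = |(-2)*0 - (-7)*1|
= |0 - (-7)| = 7

7


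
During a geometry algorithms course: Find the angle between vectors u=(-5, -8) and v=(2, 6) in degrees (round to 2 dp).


u.v = -58, |u| = sqrt(89) = 9.434, |v| = sqrt(40) = 6.3246
cos(theta) = u.v/(|u||v|) = -58/sqrt(3560) = -0.972082
theta = acos(-0.972082) = 166.43 degrees

166.43 degrees


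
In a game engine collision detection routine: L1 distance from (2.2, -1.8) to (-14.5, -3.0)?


|2.2-(-14.5)| + |(-1.8)-(-3)| = 16.7 + 1.2 = 17.9

17.9


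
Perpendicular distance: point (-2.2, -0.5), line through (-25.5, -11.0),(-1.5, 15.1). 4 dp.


|cross product| = 356.13
|line direction| = sqrt(1257.21) = 35.4572
Distance = 356.13/sqrt(1257.21) = 10.044

10.044


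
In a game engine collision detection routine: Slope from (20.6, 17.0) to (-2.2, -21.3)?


slope = (y2-y1)/(x2-x1) = ((-21.3)-17)/((-2.2)-20.6) = (-38.3)/(-22.8) = 1.6798

1.6798


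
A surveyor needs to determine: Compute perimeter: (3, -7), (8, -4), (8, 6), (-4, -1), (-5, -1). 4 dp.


Sides: (3, -7)->(8, -4): sqrt(34) = 5.830952, (8, -4)->(8, 6): sqrt(100) = 10, (8, 6)->(-4, -1): sqrt(193) = 13.892444, (-4, -1)->(-5, -1): sqrt(1) = 1, (-5, -1)->(3, -7): sqrt(100) = 10
Sum = 40.723396
Perimeter = 40.7234

40.7234


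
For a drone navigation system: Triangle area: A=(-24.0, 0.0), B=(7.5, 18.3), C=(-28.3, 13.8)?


Area = |x_A(y_B-y_C) + x_B(y_C-y_A) + x_C(y_A-y_B)|/2
= |(-108) + 103.5 + 517.89|/2
= 513.39/2 = 256.695

256.695


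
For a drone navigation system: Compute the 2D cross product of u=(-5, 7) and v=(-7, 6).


u x v = u_x*v_y - u_y*v_x = (-5)*6 - 7*(-7)
= (-30) - (-49) = 19

19


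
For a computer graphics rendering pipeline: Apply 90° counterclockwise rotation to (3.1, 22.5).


90° CCW: (x,y) -> (-y, x)
(3.1,22.5) -> (-22.5, 3.1)

(-22.5, 3.1)


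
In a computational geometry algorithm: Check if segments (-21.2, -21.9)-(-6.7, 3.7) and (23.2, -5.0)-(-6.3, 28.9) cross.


Cross products: d1=2003.71, d2=756.96, d3=-891.59, d4=355.16
d1*d2 < 0 and d3*d4 < 0? no

No, they don't intersect


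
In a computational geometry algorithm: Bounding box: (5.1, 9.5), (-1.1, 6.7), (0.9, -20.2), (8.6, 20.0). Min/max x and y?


x range: [-1.1, 8.6]
y range: [-20.2, 20]
Bounding box: (-1.1,-20.2) to (8.6,20)

(-1.1,-20.2) to (8.6,20)


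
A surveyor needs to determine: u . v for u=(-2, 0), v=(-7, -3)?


u . v = u_x*v_x + u_y*v_y = (-2)*(-7) + 0*(-3)
= 14 + 0 = 14

14


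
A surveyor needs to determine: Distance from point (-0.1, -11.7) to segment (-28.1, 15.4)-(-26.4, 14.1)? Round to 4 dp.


Project P onto AB: t = 1 (clamped to [0,1])
Closest point on segment: (-26.4, 14.1)
Distance: 36.842

36.842


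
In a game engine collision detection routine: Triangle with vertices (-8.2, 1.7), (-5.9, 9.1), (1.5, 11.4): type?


Side lengths squared: AB^2=60.05, BC^2=60.05, CA^2=188.18
Sorted: [60.05, 60.05, 188.18]
By sides: Isosceles, By angles: Obtuse

Isosceles, Obtuse


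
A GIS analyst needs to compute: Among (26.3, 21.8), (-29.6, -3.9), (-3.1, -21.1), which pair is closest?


d(P0,P1) = 61.5248, d(P0,P2) = 52.0074, d(P1,P2) = 31.5926
Closest: P1 and P2

Closest pair: (-29.6, -3.9) and (-3.1, -21.1), distance = 31.5926


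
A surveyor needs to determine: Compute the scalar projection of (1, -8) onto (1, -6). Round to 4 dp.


u.v = 49, |v| = sqrt(37) = 6.0828
Scalar projection = u.v / |v| = 49 / sqrt(37) = 8.0556

8.0556


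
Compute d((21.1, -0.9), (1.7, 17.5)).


dx=-19.4, dy=18.4
d^2 = (-19.4)^2 + 18.4^2 = 714.92
d = sqrt(714.92) = 26.738

26.738


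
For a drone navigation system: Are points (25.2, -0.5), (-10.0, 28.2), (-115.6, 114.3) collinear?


Cross product: ((-10)-25.2)*(114.3-(-0.5)) - (28.2-(-0.5))*((-115.6)-25.2)
= 0

Yes, collinear


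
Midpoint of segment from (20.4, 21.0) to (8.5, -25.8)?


M = ((20.4+8.5)/2, (21+(-25.8))/2)
= (14.45, -2.4)

(14.45, -2.4)


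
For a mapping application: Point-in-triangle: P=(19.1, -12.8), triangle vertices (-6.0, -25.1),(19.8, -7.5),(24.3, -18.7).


Cross products: AB x AP = -124.42, BC x BP = -31.69, CA x CP = -212.05
All same sign? yes

Yes, inside


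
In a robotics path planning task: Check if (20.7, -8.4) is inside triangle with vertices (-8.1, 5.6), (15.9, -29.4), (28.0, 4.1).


Cross products: AB x AP = 672, BC x BP = 93.3, CA x CP = 462.2
All same sign? yes

Yes, inside


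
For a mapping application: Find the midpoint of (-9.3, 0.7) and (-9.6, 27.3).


M = (((-9.3)+(-9.6))/2, (0.7+27.3)/2)
= (-9.45, 14)

(-9.45, 14)


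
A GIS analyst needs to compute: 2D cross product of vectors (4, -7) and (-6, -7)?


u x v = u_x*v_y - u_y*v_x = 4*(-7) - (-7)*(-6)
= (-28) - 42 = -70

-70


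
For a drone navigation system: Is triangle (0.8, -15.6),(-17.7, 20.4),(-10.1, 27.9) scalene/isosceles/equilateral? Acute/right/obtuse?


Side lengths squared: AB^2=1638.25, BC^2=114.01, CA^2=2011.06
Sorted: [114.01, 1638.25, 2011.06]
By sides: Scalene, By angles: Obtuse

Scalene, Obtuse


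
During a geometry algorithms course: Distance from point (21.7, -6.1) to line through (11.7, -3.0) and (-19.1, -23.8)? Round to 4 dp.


|cross product| = 303.48
|line direction| = sqrt(1381.28) = 37.1656
Distance = 303.48/sqrt(1381.28) = 8.1656

8.1656


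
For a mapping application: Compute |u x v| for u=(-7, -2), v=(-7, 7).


|u x v| = |(-7)*7 - (-2)*(-7)|
= |(-49) - 14| = 63

63


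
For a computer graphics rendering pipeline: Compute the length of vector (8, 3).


|u| = sqrt(8^2 + 3^2) = sqrt(73) = 8.544

8.544


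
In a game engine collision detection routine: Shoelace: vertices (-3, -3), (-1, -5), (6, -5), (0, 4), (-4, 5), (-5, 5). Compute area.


Shoelace sum: ((-3)*(-5) - (-1)*(-3)) + ((-1)*(-5) - 6*(-5)) + (6*4 - 0*(-5)) + (0*5 - (-4)*4) + ((-4)*5 - (-5)*5) + ((-5)*(-3) - (-3)*5)
= 122
Area = |122|/2 = 61

61


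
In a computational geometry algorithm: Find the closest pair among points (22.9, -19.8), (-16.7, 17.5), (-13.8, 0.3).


d(P0,P1) = 54.4008, d(P0,P2) = 41.8438, d(P1,P2) = 17.4428
Closest: P1 and P2

Closest pair: (-16.7, 17.5) and (-13.8, 0.3), distance = 17.4428


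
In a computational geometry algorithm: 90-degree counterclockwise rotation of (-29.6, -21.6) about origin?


90° CCW: (x,y) -> (-y, x)
(-29.6,-21.6) -> (21.6, -29.6)

(21.6, -29.6)


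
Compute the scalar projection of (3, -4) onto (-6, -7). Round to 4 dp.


u.v = 10, |v| = sqrt(85) = 9.2195
Scalar projection = u.v / |v| = 10 / sqrt(85) = 1.0847

1.0847


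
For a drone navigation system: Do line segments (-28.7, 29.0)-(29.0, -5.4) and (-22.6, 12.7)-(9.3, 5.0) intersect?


Cross products: d1=473, d2=-180.07, d3=-730.67, d4=-77.6
d1*d2 < 0 and d3*d4 < 0? no

No, they don't intersect


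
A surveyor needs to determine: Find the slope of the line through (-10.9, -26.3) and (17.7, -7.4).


slope = (y2-y1)/(x2-x1) = ((-7.4)-(-26.3))/(17.7-(-10.9)) = 18.9/28.6 = 0.6608

0.6608


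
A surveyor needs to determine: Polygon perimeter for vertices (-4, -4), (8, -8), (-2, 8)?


Sides: (-4, -4)->(8, -8): sqrt(160) = 12.649111, (8, -8)->(-2, 8): sqrt(356) = 18.867962, (-2, 8)->(-4, -4): sqrt(148) = 12.165525
Sum = 43.682598
Perimeter = 43.6826

43.6826


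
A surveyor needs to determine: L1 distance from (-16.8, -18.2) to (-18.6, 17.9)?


|(-16.8)-(-18.6)| + |(-18.2)-17.9| = 1.8 + 36.1 = 37.9

37.9


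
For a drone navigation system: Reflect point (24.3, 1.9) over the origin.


Reflection over origin: (x,y) -> (-x,-y)
(24.3, 1.9) -> (-24.3, -1.9)

(-24.3, -1.9)


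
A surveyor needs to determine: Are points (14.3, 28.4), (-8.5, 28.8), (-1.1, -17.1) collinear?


Cross product: ((-8.5)-14.3)*((-17.1)-28.4) - (28.8-28.4)*((-1.1)-14.3)
= 1043.56

No, not collinear


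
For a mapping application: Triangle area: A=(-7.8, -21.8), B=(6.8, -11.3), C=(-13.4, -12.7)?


Area = |x_A(y_B-y_C) + x_B(y_C-y_A) + x_C(y_A-y_B)|/2
= |(-10.92) + 61.88 + 140.7|/2
= 191.66/2 = 95.83

95.83


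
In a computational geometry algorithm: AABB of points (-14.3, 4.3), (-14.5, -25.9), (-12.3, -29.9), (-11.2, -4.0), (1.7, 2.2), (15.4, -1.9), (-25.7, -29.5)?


x range: [-25.7, 15.4]
y range: [-29.9, 4.3]
Bounding box: (-25.7,-29.9) to (15.4,4.3)

(-25.7,-29.9) to (15.4,4.3)


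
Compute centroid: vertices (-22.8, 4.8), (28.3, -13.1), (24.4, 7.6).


Centroid = ((x_A+x_B+x_C)/3, (y_A+y_B+y_C)/3)
= (((-22.8)+28.3+24.4)/3, (4.8+(-13.1)+7.6)/3)
= (9.9667, -0.2333)

(9.9667, -0.2333)


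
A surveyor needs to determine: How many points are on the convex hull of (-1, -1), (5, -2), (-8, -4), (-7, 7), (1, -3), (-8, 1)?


Convex hull vertices (CCW): (-8, -4), (1, -3), (5, -2), (-7, 7), (-8, 1)
Count = 5

5


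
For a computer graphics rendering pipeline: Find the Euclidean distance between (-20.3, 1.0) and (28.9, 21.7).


dx=49.2, dy=20.7
d^2 = 49.2^2 + 20.7^2 = 2849.13
d = sqrt(2849.13) = 53.3772

53.3772


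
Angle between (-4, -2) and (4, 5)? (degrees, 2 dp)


u.v = -26, |u| = sqrt(20) = 4.4721, |v| = sqrt(41) = 6.4031
cos(theta) = u.v/(|u||v|) = -26/sqrt(820) = -0.907959
theta = acos(-0.907959) = 155.22 degrees

155.22 degrees


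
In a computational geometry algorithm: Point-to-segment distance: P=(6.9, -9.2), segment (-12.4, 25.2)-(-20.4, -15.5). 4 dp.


Project P onto AB: t = 0.724 (clamped to [0,1])
Closest point on segment: (-18.1922, -4.2679)
Distance: 25.5723

25.5723


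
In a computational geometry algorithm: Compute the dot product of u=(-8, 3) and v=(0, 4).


u . v = u_x*v_x + u_y*v_y = (-8)*0 + 3*4
= 0 + 12 = 12

12


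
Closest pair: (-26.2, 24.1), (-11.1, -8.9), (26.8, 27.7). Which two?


d(P0,P1) = 36.2906, d(P0,P2) = 53.1221, d(P1,P2) = 52.6875
Closest: P0 and P1

Closest pair: (-26.2, 24.1) and (-11.1, -8.9), distance = 36.2906


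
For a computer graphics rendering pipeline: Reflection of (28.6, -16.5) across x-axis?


Reflection over x-axis: (x,y) -> (x,-y)
(28.6, -16.5) -> (28.6, 16.5)

(28.6, 16.5)


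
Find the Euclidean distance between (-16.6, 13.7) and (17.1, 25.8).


dx=33.7, dy=12.1
d^2 = 33.7^2 + 12.1^2 = 1282.1
d = sqrt(1282.1) = 35.8064

35.8064


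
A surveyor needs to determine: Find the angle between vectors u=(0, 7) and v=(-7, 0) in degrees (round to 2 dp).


u.v = 0, |u| = sqrt(49) = 7, |v| = sqrt(49) = 7
cos(theta) = u.v/(|u||v|) = 0/sqrt(2401) = 0
theta = acos(0) = 90 degrees

90 degrees


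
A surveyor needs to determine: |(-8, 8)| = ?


|u| = sqrt((-8)^2 + 8^2) = sqrt(128) = 11.3137

11.3137


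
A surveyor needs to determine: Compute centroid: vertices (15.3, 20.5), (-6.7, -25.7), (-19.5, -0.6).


Centroid = ((x_A+x_B+x_C)/3, (y_A+y_B+y_C)/3)
= ((15.3+(-6.7)+(-19.5))/3, (20.5+(-25.7)+(-0.6))/3)
= (-3.6333, -1.9333)

(-3.6333, -1.9333)


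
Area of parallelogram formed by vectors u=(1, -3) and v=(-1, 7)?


|u x v| = |1*7 - (-3)*(-1)|
= |7 - 3| = 4

4


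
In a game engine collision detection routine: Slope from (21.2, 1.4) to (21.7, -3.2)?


slope = (y2-y1)/(x2-x1) = ((-3.2)-1.4)/(21.7-21.2) = (-4.6)/0.5 = -9.2

-9.2


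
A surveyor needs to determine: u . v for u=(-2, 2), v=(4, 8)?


u . v = u_x*v_x + u_y*v_y = (-2)*4 + 2*8
= (-8) + 16 = 8

8


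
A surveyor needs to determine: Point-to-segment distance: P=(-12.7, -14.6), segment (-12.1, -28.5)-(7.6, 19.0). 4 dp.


Project P onto AB: t = 0.2452 (clamped to [0,1])
Closest point on segment: (-7.2693, -16.8523)
Distance: 5.8793

5.8793


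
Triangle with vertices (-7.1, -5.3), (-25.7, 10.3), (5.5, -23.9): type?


Side lengths squared: AB^2=589.32, BC^2=2143.08, CA^2=504.72
Sorted: [504.72, 589.32, 2143.08]
By sides: Scalene, By angles: Obtuse

Scalene, Obtuse


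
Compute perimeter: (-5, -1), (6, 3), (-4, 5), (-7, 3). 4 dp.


Sides: (-5, -1)->(6, 3): sqrt(137) = 11.7047, (6, 3)->(-4, 5): sqrt(104) = 10.198039, (-4, 5)->(-7, 3): sqrt(13) = 3.605551, (-7, 3)->(-5, -1): sqrt(20) = 4.472136
Sum = 29.980426
Perimeter = 29.9804

29.9804


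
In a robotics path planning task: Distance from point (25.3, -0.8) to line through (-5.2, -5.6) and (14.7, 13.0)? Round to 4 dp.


|cross product| = 471.78
|line direction| = sqrt(741.97) = 27.2391
Distance = 471.78/sqrt(741.97) = 17.3199

17.3199


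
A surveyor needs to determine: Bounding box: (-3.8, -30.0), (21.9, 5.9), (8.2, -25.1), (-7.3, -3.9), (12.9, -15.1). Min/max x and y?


x range: [-7.3, 21.9]
y range: [-30, 5.9]
Bounding box: (-7.3,-30) to (21.9,5.9)

(-7.3,-30) to (21.9,5.9)


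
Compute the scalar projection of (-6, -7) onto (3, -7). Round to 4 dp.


u.v = 31, |v| = sqrt(58) = 7.6158
Scalar projection = u.v / |v| = 31 / sqrt(58) = 4.0705

4.0705


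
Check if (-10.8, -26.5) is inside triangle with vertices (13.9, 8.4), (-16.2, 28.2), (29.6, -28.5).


Cross products: AB x AP = 1539.55, BC x BP = -2199.08, CA x CP = 1459.36
All same sign? no

No, outside


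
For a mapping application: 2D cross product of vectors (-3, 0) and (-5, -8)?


u x v = u_x*v_y - u_y*v_x = (-3)*(-8) - 0*(-5)
= 24 - 0 = 24

24


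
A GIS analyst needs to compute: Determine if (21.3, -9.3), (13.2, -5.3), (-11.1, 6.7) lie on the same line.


Cross product: (13.2-21.3)*(6.7-(-9.3)) - ((-5.3)-(-9.3))*((-11.1)-21.3)
= 0

Yes, collinear


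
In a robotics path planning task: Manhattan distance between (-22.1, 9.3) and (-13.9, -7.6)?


|(-22.1)-(-13.9)| + |9.3-(-7.6)| = 8.2 + 16.9 = 25.1

25.1


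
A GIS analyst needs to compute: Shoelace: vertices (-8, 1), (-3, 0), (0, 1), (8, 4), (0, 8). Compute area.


Shoelace sum: ((-8)*0 - (-3)*1) + ((-3)*1 - 0*0) + (0*4 - 8*1) + (8*8 - 0*4) + (0*1 - (-8)*8)
= 120
Area = |120|/2 = 60

60


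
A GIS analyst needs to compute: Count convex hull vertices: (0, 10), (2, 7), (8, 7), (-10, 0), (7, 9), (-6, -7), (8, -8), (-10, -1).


Convex hull vertices (CCW): (-10, -1), (-6, -7), (8, -8), (8, 7), (7, 9), (0, 10), (-10, 0)
Count = 7

7


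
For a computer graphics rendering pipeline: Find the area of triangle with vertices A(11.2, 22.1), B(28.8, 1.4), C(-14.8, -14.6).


Area = |x_A(y_B-y_C) + x_B(y_C-y_A) + x_C(y_A-y_B)|/2
= |179.2 + (-1056.96) + (-306.36)|/2
= 1184.12/2 = 592.06

592.06


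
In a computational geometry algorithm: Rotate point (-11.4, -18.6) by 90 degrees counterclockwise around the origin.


90° CCW: (x,y) -> (-y, x)
(-11.4,-18.6) -> (18.6, -11.4)

(18.6, -11.4)


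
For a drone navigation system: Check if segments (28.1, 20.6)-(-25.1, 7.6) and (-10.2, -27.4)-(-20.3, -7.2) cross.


Cross products: d1=-1258.46, d2=-52.52, d3=2055.7, d4=849.76
d1*d2 < 0 and d3*d4 < 0? no

No, they don't intersect


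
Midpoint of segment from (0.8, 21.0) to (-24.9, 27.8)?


M = ((0.8+(-24.9))/2, (21+27.8)/2)
= (-12.05, 24.4)

(-12.05, 24.4)


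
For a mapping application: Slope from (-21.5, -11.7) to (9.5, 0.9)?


slope = (y2-y1)/(x2-x1) = (0.9-(-11.7))/(9.5-(-21.5)) = 12.6/31 = 0.4065

0.4065


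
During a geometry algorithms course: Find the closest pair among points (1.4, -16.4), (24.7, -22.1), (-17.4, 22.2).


d(P0,P1) = 23.9871, d(P0,P2) = 42.9348, d(P1,P2) = 61.1138
Closest: P0 and P1

Closest pair: (1.4, -16.4) and (24.7, -22.1), distance = 23.9871


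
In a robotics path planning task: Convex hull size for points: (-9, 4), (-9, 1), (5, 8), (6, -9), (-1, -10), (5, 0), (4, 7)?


Convex hull vertices (CCW): (-9, 1), (-1, -10), (6, -9), (5, 8), (-9, 4)
Count = 5

5


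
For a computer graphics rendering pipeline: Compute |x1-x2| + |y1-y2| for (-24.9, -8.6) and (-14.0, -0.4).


|(-24.9)-(-14)| + |(-8.6)-(-0.4)| = 10.9 + 8.2 = 19.1

19.1


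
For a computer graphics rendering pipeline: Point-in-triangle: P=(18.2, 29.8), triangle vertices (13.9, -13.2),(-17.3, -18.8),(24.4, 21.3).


Cross products: AB x AP = -1317.52, BC x BP = 603.07, CA x CP = -303.15
All same sign? no

No, outside


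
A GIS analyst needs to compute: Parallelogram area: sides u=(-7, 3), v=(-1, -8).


|u x v| = |(-7)*(-8) - 3*(-1)|
= |56 - (-3)| = 59

59


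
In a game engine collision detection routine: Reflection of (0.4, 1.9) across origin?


Reflection over origin: (x,y) -> (-x,-y)
(0.4, 1.9) -> (-0.4, -1.9)

(-0.4, -1.9)


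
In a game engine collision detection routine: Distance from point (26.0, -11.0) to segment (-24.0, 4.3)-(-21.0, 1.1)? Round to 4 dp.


Project P onto AB: t = 1 (clamped to [0,1])
Closest point on segment: (-21, 1.1)
Distance: 48.5326

48.5326


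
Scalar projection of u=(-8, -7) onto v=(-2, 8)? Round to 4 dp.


u.v = -40, |v| = sqrt(68) = 8.2462
Scalar projection = u.v / |v| = -40 / sqrt(68) = -4.8507

-4.8507


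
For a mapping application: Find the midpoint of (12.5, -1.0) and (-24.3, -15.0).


M = ((12.5+(-24.3))/2, ((-1)+(-15))/2)
= (-5.9, -8)

(-5.9, -8)


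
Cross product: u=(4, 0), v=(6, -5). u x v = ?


u x v = u_x*v_y - u_y*v_x = 4*(-5) - 0*6
= (-20) - 0 = -20

-20


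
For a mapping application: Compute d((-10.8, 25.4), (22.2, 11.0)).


dx=33, dy=-14.4
d^2 = 33^2 + (-14.4)^2 = 1296.36
d = sqrt(1296.36) = 36.005

36.005


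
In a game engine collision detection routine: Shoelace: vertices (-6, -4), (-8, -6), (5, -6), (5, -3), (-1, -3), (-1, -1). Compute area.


Shoelace sum: ((-6)*(-6) - (-8)*(-4)) + ((-8)*(-6) - 5*(-6)) + (5*(-3) - 5*(-6)) + (5*(-3) - (-1)*(-3)) + ((-1)*(-1) - (-1)*(-3)) + ((-1)*(-4) - (-6)*(-1))
= 75
Area = |75|/2 = 37.5

37.5


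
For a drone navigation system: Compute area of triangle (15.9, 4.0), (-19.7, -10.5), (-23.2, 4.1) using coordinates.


Area = |x_A(y_B-y_C) + x_B(y_C-y_A) + x_C(y_A-y_B)|/2
= |(-232.14) + (-1.97) + (-336.4)|/2
= 570.51/2 = 285.255

285.255


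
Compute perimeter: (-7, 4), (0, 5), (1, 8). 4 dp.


Sides: (-7, 4)->(0, 5): sqrt(50) = 7.071068, (0, 5)->(1, 8): sqrt(10) = 3.162278, (1, 8)->(-7, 4): sqrt(80) = 8.944272
Sum = 19.177618
Perimeter = 19.1776

19.1776


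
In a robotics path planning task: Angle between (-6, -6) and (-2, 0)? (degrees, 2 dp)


u.v = 12, |u| = sqrt(72) = 8.4853, |v| = sqrt(4) = 2
cos(theta) = u.v/(|u||v|) = 12/sqrt(288) = 0.707107
theta = acos(0.707107) = 45 degrees

45 degrees


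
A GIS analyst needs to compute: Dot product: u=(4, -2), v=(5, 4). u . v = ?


u . v = u_x*v_x + u_y*v_y = 4*5 + (-2)*4
= 20 + (-8) = 12

12


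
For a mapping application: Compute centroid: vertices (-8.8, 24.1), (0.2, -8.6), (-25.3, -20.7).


Centroid = ((x_A+x_B+x_C)/3, (y_A+y_B+y_C)/3)
= (((-8.8)+0.2+(-25.3))/3, (24.1+(-8.6)+(-20.7))/3)
= (-11.3, -1.7333)

(-11.3, -1.7333)


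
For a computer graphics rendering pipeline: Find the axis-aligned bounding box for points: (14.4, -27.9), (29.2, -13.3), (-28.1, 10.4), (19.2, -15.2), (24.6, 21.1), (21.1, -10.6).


x range: [-28.1, 29.2]
y range: [-27.9, 21.1]
Bounding box: (-28.1,-27.9) to (29.2,21.1)

(-28.1,-27.9) to (29.2,21.1)


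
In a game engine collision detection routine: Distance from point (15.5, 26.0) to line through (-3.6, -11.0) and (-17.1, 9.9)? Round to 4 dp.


|cross product| = 898.69
|line direction| = sqrt(619.06) = 24.8809
Distance = 898.69/sqrt(619.06) = 36.1197

36.1197


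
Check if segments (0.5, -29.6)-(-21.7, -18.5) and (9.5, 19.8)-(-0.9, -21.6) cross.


Cross products: d1=141.16, d2=-893.36, d3=-1196.58, d4=-162.06
d1*d2 < 0 and d3*d4 < 0? no

No, they don't intersect


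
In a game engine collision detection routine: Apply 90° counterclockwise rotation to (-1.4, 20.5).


90° CCW: (x,y) -> (-y, x)
(-1.4,20.5) -> (-20.5, -1.4)

(-20.5, -1.4)


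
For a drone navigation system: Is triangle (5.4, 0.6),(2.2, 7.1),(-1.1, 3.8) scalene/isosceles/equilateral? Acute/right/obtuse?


Side lengths squared: AB^2=52.49, BC^2=21.78, CA^2=52.49
Sorted: [21.78, 52.49, 52.49]
By sides: Isosceles, By angles: Acute

Isosceles, Acute


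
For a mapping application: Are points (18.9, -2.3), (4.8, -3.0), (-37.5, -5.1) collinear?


Cross product: (4.8-18.9)*((-5.1)-(-2.3)) - ((-3)-(-2.3))*((-37.5)-18.9)
= 0

Yes, collinear


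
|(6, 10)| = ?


|u| = sqrt(6^2 + 10^2) = sqrt(136) = 11.6619

11.6619


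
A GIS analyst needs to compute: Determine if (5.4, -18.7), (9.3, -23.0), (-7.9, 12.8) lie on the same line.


Cross product: (9.3-5.4)*(12.8-(-18.7)) - ((-23)-(-18.7))*((-7.9)-5.4)
= 65.66

No, not collinear


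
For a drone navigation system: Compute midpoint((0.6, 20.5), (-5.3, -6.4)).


M = ((0.6+(-5.3))/2, (20.5+(-6.4))/2)
= (-2.35, 7.05)

(-2.35, 7.05)


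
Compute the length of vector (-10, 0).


|u| = sqrt((-10)^2 + 0^2) = sqrt(100) = 10

10


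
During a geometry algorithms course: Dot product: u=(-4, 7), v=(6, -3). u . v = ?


u . v = u_x*v_x + u_y*v_y = (-4)*6 + 7*(-3)
= (-24) + (-21) = -45

-45


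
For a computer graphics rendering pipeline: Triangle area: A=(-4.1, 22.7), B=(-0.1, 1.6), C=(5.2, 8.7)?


Area = |x_A(y_B-y_C) + x_B(y_C-y_A) + x_C(y_A-y_B)|/2
= |29.11 + 1.4 + 109.72|/2
= 140.23/2 = 70.115

70.115


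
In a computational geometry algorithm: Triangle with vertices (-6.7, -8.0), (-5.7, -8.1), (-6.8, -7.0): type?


Side lengths squared: AB^2=1.01, BC^2=2.42, CA^2=1.01
Sorted: [1.01, 1.01, 2.42]
By sides: Isosceles, By angles: Obtuse

Isosceles, Obtuse


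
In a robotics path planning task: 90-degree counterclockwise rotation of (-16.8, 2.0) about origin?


90° CCW: (x,y) -> (-y, x)
(-16.8,2) -> (-2, -16.8)

(-2, -16.8)


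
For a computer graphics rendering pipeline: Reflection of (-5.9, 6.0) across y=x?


Reflection over y=x: (x,y) -> (y,x)
(-5.9, 6) -> (6, -5.9)

(6, -5.9)


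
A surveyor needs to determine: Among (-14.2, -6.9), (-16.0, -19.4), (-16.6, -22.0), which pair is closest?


d(P0,P1) = 12.6289, d(P0,P2) = 15.2895, d(P1,P2) = 2.6683
Closest: P1 and P2

Closest pair: (-16.0, -19.4) and (-16.6, -22.0), distance = 2.6683


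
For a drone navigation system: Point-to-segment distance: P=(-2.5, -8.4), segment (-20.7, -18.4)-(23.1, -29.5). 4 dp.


Project P onto AB: t = 0.3361 (clamped to [0,1])
Closest point on segment: (-5.9796, -22.1305)
Distance: 14.1646

14.1646


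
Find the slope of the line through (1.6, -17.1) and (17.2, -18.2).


slope = (y2-y1)/(x2-x1) = ((-18.2)-(-17.1))/(17.2-1.6) = (-1.1)/15.6 = -0.0705

-0.0705


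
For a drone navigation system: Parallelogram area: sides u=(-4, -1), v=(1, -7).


|u x v| = |(-4)*(-7) - (-1)*1|
= |28 - (-1)| = 29

29


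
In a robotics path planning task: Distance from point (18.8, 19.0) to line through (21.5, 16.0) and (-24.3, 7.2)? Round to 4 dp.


|cross product| = 161.16
|line direction| = sqrt(2175.08) = 46.6378
Distance = 161.16/sqrt(2175.08) = 3.4556

3.4556


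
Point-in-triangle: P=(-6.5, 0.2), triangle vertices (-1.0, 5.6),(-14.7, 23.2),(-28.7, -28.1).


Cross products: AB x AP = 170.78, BC x BP = 742.66, CA x CP = 35.77
All same sign? yes

Yes, inside


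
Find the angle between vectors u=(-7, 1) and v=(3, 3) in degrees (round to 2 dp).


u.v = -18, |u| = sqrt(50) = 7.0711, |v| = sqrt(18) = 4.2426
cos(theta) = u.v/(|u||v|) = -18/sqrt(900) = -0.6
theta = acos(-0.6) = 126.87 degrees

126.87 degrees
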